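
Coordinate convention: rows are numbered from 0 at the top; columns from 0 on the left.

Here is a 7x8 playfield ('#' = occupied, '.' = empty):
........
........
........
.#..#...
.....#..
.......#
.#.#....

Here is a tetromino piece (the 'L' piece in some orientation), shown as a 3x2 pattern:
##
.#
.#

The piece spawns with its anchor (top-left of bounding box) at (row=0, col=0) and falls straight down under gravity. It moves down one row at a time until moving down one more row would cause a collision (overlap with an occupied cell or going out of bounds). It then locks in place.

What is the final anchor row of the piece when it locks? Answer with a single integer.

Spawn at (row=0, col=0). Try each row:
  row 0: fits
  row 1: blocked -> lock at row 0

Answer: 0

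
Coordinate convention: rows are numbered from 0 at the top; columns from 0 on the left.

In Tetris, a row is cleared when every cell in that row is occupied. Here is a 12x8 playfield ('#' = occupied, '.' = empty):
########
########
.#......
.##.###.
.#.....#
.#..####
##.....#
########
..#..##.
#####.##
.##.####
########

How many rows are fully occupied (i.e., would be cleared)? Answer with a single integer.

Check each row:
  row 0: 0 empty cells -> FULL (clear)
  row 1: 0 empty cells -> FULL (clear)
  row 2: 7 empty cells -> not full
  row 3: 3 empty cells -> not full
  row 4: 6 empty cells -> not full
  row 5: 3 empty cells -> not full
  row 6: 5 empty cells -> not full
  row 7: 0 empty cells -> FULL (clear)
  row 8: 5 empty cells -> not full
  row 9: 1 empty cell -> not full
  row 10: 2 empty cells -> not full
  row 11: 0 empty cells -> FULL (clear)
Total rows cleared: 4

Answer: 4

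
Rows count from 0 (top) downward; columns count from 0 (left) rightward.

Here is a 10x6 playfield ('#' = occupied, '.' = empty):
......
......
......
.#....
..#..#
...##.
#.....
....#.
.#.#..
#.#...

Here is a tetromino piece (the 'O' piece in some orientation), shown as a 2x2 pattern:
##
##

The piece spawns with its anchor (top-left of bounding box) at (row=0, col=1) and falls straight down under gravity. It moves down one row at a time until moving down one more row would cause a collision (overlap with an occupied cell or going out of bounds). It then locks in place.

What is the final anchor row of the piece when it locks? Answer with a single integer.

Answer: 1

Derivation:
Spawn at (row=0, col=1). Try each row:
  row 0: fits
  row 1: fits
  row 2: blocked -> lock at row 1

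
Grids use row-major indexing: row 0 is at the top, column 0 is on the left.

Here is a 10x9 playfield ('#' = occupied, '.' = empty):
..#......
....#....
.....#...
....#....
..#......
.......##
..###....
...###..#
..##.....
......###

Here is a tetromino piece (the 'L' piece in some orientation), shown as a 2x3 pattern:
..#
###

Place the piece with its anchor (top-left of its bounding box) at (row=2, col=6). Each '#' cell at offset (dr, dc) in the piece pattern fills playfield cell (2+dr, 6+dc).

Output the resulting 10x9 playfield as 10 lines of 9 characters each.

Answer: ..#......
....#....
.....#..#
....#.###
..#......
.......##
..###....
...###..#
..##.....
......###

Derivation:
Fill (2+0,6+2) = (2,8)
Fill (2+1,6+0) = (3,6)
Fill (2+1,6+1) = (3,7)
Fill (2+1,6+2) = (3,8)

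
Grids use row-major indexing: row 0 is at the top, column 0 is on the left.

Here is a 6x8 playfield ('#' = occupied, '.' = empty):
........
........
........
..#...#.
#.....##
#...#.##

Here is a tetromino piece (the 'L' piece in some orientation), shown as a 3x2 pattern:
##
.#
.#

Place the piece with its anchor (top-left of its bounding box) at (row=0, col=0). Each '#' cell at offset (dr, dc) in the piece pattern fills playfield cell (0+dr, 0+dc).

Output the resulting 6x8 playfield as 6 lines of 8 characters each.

Fill (0+0,0+0) = (0,0)
Fill (0+0,0+1) = (0,1)
Fill (0+1,0+1) = (1,1)
Fill (0+2,0+1) = (2,1)

Answer: ##......
.#......
.#......
..#...#.
#.....##
#...#.##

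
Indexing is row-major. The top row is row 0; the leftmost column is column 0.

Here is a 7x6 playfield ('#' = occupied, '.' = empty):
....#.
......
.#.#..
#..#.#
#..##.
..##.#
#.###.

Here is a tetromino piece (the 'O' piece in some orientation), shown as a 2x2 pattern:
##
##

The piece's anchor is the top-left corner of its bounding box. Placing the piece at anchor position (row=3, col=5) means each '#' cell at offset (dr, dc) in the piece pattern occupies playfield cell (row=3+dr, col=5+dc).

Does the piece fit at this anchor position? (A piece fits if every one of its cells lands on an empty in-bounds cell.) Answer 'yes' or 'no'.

Check each piece cell at anchor (3, 5):
  offset (0,0) -> (3,5): occupied ('#') -> FAIL
  offset (0,1) -> (3,6): out of bounds -> FAIL
  offset (1,0) -> (4,5): empty -> OK
  offset (1,1) -> (4,6): out of bounds -> FAIL
All cells valid: no

Answer: no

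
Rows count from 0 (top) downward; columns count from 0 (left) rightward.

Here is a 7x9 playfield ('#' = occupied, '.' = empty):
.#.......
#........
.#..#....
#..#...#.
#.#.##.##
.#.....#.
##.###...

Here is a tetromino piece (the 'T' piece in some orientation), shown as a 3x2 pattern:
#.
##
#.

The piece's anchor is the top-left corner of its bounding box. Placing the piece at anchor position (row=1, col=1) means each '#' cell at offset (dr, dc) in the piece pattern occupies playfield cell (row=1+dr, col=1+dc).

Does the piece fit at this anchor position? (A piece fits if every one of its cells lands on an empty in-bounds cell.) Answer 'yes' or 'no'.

Answer: no

Derivation:
Check each piece cell at anchor (1, 1):
  offset (0,0) -> (1,1): empty -> OK
  offset (1,0) -> (2,1): occupied ('#') -> FAIL
  offset (1,1) -> (2,2): empty -> OK
  offset (2,0) -> (3,1): empty -> OK
All cells valid: no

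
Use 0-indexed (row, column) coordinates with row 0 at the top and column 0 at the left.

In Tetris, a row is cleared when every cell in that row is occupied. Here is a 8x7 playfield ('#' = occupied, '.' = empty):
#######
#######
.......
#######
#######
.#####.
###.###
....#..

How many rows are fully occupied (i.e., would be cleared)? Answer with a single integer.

Answer: 4

Derivation:
Check each row:
  row 0: 0 empty cells -> FULL (clear)
  row 1: 0 empty cells -> FULL (clear)
  row 2: 7 empty cells -> not full
  row 3: 0 empty cells -> FULL (clear)
  row 4: 0 empty cells -> FULL (clear)
  row 5: 2 empty cells -> not full
  row 6: 1 empty cell -> not full
  row 7: 6 empty cells -> not full
Total rows cleared: 4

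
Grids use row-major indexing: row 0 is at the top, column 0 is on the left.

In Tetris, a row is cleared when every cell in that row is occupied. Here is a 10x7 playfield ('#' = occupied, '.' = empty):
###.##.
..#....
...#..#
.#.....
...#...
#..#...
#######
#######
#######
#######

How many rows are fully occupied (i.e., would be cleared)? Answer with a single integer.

Answer: 4

Derivation:
Check each row:
  row 0: 2 empty cells -> not full
  row 1: 6 empty cells -> not full
  row 2: 5 empty cells -> not full
  row 3: 6 empty cells -> not full
  row 4: 6 empty cells -> not full
  row 5: 5 empty cells -> not full
  row 6: 0 empty cells -> FULL (clear)
  row 7: 0 empty cells -> FULL (clear)
  row 8: 0 empty cells -> FULL (clear)
  row 9: 0 empty cells -> FULL (clear)
Total rows cleared: 4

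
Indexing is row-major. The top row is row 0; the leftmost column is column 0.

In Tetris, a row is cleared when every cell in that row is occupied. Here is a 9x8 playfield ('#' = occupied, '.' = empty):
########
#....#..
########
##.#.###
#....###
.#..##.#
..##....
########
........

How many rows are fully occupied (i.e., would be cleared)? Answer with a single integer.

Answer: 3

Derivation:
Check each row:
  row 0: 0 empty cells -> FULL (clear)
  row 1: 6 empty cells -> not full
  row 2: 0 empty cells -> FULL (clear)
  row 3: 2 empty cells -> not full
  row 4: 4 empty cells -> not full
  row 5: 4 empty cells -> not full
  row 6: 6 empty cells -> not full
  row 7: 0 empty cells -> FULL (clear)
  row 8: 8 empty cells -> not full
Total rows cleared: 3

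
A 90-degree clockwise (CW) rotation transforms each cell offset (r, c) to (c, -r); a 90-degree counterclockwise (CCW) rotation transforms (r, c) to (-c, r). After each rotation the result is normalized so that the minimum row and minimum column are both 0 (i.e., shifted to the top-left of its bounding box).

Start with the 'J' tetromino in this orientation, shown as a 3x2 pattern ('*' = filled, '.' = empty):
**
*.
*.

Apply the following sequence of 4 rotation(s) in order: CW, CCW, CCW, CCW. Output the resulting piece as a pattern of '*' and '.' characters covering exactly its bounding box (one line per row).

Start:
**
*.
*.
After rotation 1 (CW):
***
..*
After rotation 2 (CCW):
**
*.
*.
After rotation 3 (CCW):
*..
***
After rotation 4 (CCW):
.*
.*
**

Answer: .*
.*
**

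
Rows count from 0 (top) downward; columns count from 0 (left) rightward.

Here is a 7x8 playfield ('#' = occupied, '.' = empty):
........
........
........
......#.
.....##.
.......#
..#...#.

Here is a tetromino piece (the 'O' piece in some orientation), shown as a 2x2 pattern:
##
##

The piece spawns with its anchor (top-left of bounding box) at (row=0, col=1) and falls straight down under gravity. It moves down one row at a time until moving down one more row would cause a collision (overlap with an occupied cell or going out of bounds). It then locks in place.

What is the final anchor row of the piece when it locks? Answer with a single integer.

Answer: 4

Derivation:
Spawn at (row=0, col=1). Try each row:
  row 0: fits
  row 1: fits
  row 2: fits
  row 3: fits
  row 4: fits
  row 5: blocked -> lock at row 4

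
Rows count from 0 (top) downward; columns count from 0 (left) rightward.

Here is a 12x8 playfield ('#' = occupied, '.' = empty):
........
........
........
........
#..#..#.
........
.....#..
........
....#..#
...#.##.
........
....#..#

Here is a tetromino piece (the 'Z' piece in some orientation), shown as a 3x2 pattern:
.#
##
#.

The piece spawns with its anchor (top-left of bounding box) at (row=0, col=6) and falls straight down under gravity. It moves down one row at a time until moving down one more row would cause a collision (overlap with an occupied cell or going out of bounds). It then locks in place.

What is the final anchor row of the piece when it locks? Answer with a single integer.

Spawn at (row=0, col=6). Try each row:
  row 0: fits
  row 1: fits
  row 2: blocked -> lock at row 1

Answer: 1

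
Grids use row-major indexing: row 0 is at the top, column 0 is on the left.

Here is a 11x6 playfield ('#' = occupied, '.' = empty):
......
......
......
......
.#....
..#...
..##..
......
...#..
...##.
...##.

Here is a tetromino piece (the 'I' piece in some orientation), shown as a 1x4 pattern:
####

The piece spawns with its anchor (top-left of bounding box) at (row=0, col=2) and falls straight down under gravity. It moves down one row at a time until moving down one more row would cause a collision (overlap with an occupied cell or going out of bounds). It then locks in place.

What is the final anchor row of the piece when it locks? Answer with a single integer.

Spawn at (row=0, col=2). Try each row:
  row 0: fits
  row 1: fits
  row 2: fits
  row 3: fits
  row 4: fits
  row 5: blocked -> lock at row 4

Answer: 4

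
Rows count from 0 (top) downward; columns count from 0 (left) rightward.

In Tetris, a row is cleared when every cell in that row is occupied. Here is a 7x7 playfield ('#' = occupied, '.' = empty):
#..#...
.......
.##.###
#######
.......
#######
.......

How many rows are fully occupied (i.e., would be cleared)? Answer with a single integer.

Answer: 2

Derivation:
Check each row:
  row 0: 5 empty cells -> not full
  row 1: 7 empty cells -> not full
  row 2: 2 empty cells -> not full
  row 3: 0 empty cells -> FULL (clear)
  row 4: 7 empty cells -> not full
  row 5: 0 empty cells -> FULL (clear)
  row 6: 7 empty cells -> not full
Total rows cleared: 2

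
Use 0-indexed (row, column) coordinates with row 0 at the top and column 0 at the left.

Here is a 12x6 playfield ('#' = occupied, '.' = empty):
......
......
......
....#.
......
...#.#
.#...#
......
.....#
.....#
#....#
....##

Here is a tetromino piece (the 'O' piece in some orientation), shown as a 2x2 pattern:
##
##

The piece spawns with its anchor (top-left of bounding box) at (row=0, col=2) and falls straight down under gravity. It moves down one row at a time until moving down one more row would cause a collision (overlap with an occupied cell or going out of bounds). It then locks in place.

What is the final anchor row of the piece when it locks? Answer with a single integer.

Answer: 3

Derivation:
Spawn at (row=0, col=2). Try each row:
  row 0: fits
  row 1: fits
  row 2: fits
  row 3: fits
  row 4: blocked -> lock at row 3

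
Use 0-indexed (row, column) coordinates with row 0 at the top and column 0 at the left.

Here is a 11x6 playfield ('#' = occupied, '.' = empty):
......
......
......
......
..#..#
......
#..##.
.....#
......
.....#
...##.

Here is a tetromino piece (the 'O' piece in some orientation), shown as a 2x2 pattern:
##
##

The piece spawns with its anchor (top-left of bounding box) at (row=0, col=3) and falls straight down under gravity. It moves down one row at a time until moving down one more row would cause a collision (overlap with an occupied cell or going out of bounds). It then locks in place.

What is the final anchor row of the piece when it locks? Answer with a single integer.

Answer: 4

Derivation:
Spawn at (row=0, col=3). Try each row:
  row 0: fits
  row 1: fits
  row 2: fits
  row 3: fits
  row 4: fits
  row 5: blocked -> lock at row 4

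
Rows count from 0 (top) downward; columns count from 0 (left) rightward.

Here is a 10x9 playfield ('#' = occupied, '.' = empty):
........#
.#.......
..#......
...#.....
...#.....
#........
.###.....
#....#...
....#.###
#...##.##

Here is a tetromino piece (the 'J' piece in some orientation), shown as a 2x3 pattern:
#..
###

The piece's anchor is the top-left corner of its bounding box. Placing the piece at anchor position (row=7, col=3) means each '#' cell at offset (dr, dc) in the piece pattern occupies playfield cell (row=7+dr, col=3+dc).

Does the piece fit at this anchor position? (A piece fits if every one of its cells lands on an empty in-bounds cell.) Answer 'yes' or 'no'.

Answer: no

Derivation:
Check each piece cell at anchor (7, 3):
  offset (0,0) -> (7,3): empty -> OK
  offset (1,0) -> (8,3): empty -> OK
  offset (1,1) -> (8,4): occupied ('#') -> FAIL
  offset (1,2) -> (8,5): empty -> OK
All cells valid: no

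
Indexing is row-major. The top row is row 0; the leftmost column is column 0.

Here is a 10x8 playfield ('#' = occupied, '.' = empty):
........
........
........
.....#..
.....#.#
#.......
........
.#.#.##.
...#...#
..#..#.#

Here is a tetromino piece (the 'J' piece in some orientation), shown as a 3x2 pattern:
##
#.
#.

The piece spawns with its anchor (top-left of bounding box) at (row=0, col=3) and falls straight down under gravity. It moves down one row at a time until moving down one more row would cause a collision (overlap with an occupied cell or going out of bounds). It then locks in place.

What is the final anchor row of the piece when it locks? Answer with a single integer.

Answer: 4

Derivation:
Spawn at (row=0, col=3). Try each row:
  row 0: fits
  row 1: fits
  row 2: fits
  row 3: fits
  row 4: fits
  row 5: blocked -> lock at row 4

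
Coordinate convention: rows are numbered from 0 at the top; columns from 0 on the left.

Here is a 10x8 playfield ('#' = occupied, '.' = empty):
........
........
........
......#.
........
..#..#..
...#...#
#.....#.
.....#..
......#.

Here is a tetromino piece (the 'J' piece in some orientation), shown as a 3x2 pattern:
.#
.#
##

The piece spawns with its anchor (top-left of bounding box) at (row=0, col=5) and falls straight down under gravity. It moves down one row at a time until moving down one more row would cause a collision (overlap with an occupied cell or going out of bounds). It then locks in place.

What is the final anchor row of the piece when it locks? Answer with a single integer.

Spawn at (row=0, col=5). Try each row:
  row 0: fits
  row 1: blocked -> lock at row 0

Answer: 0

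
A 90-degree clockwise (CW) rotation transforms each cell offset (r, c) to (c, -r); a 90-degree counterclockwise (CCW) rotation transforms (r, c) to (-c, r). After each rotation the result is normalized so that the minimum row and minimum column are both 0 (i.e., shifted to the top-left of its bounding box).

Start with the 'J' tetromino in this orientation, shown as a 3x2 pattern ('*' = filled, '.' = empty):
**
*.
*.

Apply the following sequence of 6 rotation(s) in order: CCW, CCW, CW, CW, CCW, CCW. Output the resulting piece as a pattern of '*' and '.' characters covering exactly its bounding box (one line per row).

Answer: .*
.*
**

Derivation:
Start:
**
*.
*.
After rotation 1 (CCW):
*..
***
After rotation 2 (CCW):
.*
.*
**
After rotation 3 (CW):
*..
***
After rotation 4 (CW):
**
*.
*.
After rotation 5 (CCW):
*..
***
After rotation 6 (CCW):
.*
.*
**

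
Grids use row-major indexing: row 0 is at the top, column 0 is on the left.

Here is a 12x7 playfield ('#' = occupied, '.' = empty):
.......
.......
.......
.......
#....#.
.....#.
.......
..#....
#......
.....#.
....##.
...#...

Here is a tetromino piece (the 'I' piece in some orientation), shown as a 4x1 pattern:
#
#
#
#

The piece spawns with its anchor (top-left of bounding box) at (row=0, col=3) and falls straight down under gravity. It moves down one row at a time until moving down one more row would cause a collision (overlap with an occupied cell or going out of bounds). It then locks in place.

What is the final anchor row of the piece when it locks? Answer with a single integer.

Answer: 7

Derivation:
Spawn at (row=0, col=3). Try each row:
  row 0: fits
  row 1: fits
  row 2: fits
  row 3: fits
  row 4: fits
  row 5: fits
  row 6: fits
  row 7: fits
  row 8: blocked -> lock at row 7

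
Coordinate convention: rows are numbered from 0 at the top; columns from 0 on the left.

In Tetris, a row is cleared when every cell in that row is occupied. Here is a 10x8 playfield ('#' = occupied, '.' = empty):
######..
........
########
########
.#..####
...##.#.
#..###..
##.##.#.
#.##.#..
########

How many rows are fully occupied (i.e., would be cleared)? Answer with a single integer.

Answer: 3

Derivation:
Check each row:
  row 0: 2 empty cells -> not full
  row 1: 8 empty cells -> not full
  row 2: 0 empty cells -> FULL (clear)
  row 3: 0 empty cells -> FULL (clear)
  row 4: 3 empty cells -> not full
  row 5: 5 empty cells -> not full
  row 6: 4 empty cells -> not full
  row 7: 3 empty cells -> not full
  row 8: 4 empty cells -> not full
  row 9: 0 empty cells -> FULL (clear)
Total rows cleared: 3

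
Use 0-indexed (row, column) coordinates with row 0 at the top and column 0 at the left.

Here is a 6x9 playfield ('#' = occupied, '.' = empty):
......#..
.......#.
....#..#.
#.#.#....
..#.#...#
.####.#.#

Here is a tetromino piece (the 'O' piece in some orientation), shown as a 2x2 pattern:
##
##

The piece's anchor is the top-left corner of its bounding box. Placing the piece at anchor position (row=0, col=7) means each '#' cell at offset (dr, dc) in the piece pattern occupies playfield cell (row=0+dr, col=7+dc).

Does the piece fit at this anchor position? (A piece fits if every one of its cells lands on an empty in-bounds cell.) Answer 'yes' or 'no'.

Answer: no

Derivation:
Check each piece cell at anchor (0, 7):
  offset (0,0) -> (0,7): empty -> OK
  offset (0,1) -> (0,8): empty -> OK
  offset (1,0) -> (1,7): occupied ('#') -> FAIL
  offset (1,1) -> (1,8): empty -> OK
All cells valid: no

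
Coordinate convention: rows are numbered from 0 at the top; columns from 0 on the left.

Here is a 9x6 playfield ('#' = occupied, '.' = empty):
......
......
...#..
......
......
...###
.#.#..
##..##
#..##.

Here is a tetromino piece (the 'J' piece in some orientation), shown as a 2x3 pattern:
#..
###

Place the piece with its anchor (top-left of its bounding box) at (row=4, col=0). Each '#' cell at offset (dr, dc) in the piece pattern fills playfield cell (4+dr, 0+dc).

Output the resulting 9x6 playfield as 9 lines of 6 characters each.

Fill (4+0,0+0) = (4,0)
Fill (4+1,0+0) = (5,0)
Fill (4+1,0+1) = (5,1)
Fill (4+1,0+2) = (5,2)

Answer: ......
......
...#..
......
#.....
######
.#.#..
##..##
#..##.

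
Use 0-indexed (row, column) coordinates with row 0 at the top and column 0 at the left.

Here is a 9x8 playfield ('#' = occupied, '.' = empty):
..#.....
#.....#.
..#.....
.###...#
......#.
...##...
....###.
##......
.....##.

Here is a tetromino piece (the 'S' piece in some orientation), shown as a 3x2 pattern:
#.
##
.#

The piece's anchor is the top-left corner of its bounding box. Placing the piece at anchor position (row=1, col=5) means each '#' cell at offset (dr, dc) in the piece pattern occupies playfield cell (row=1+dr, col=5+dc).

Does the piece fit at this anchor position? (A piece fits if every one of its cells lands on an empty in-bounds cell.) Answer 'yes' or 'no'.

Check each piece cell at anchor (1, 5):
  offset (0,0) -> (1,5): empty -> OK
  offset (1,0) -> (2,5): empty -> OK
  offset (1,1) -> (2,6): empty -> OK
  offset (2,1) -> (3,6): empty -> OK
All cells valid: yes

Answer: yes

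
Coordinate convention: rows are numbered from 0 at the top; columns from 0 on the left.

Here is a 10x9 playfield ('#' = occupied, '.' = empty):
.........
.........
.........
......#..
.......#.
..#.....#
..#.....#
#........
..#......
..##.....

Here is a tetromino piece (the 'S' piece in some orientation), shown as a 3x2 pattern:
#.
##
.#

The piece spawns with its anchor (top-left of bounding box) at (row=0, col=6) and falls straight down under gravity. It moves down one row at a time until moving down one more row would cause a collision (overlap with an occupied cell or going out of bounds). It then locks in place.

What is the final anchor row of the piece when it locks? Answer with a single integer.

Spawn at (row=0, col=6). Try each row:
  row 0: fits
  row 1: fits
  row 2: blocked -> lock at row 1

Answer: 1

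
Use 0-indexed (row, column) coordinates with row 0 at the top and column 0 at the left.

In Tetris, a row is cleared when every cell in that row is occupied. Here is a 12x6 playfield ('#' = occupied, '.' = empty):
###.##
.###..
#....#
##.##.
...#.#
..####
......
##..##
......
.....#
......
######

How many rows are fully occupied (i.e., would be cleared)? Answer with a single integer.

Check each row:
  row 0: 1 empty cell -> not full
  row 1: 3 empty cells -> not full
  row 2: 4 empty cells -> not full
  row 3: 2 empty cells -> not full
  row 4: 4 empty cells -> not full
  row 5: 2 empty cells -> not full
  row 6: 6 empty cells -> not full
  row 7: 2 empty cells -> not full
  row 8: 6 empty cells -> not full
  row 9: 5 empty cells -> not full
  row 10: 6 empty cells -> not full
  row 11: 0 empty cells -> FULL (clear)
Total rows cleared: 1

Answer: 1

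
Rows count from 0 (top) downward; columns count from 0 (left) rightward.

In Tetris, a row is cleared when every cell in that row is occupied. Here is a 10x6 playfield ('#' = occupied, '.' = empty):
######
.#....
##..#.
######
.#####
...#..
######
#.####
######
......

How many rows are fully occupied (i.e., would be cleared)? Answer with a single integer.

Check each row:
  row 0: 0 empty cells -> FULL (clear)
  row 1: 5 empty cells -> not full
  row 2: 3 empty cells -> not full
  row 3: 0 empty cells -> FULL (clear)
  row 4: 1 empty cell -> not full
  row 5: 5 empty cells -> not full
  row 6: 0 empty cells -> FULL (clear)
  row 7: 1 empty cell -> not full
  row 8: 0 empty cells -> FULL (clear)
  row 9: 6 empty cells -> not full
Total rows cleared: 4

Answer: 4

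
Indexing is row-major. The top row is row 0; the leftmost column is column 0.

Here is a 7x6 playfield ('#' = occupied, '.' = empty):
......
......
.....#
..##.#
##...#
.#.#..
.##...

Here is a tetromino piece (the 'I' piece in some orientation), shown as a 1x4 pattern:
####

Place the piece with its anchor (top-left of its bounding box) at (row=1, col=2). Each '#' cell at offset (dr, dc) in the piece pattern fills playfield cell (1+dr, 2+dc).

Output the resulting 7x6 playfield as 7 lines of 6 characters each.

Fill (1+0,2+0) = (1,2)
Fill (1+0,2+1) = (1,3)
Fill (1+0,2+2) = (1,4)
Fill (1+0,2+3) = (1,5)

Answer: ......
..####
.....#
..##.#
##...#
.#.#..
.##...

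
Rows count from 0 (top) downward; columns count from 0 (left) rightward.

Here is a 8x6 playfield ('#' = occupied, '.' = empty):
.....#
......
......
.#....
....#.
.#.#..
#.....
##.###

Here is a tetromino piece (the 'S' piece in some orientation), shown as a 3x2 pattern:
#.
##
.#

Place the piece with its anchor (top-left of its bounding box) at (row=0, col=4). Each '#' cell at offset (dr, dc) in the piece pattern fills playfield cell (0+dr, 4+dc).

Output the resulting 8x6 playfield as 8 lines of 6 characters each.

Answer: ....##
....##
.....#
.#....
....#.
.#.#..
#.....
##.###

Derivation:
Fill (0+0,4+0) = (0,4)
Fill (0+1,4+0) = (1,4)
Fill (0+1,4+1) = (1,5)
Fill (0+2,4+1) = (2,5)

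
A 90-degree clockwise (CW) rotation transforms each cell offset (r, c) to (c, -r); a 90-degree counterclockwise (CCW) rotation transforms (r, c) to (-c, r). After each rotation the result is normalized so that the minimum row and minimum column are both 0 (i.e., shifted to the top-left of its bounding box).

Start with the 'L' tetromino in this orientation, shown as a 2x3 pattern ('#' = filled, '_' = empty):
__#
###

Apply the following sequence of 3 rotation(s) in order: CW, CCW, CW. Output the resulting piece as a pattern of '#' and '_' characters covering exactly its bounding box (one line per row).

Start:
__#
###
After rotation 1 (CW):
#_
#_
##
After rotation 2 (CCW):
__#
###
After rotation 3 (CW):
#_
#_
##

Answer: #_
#_
##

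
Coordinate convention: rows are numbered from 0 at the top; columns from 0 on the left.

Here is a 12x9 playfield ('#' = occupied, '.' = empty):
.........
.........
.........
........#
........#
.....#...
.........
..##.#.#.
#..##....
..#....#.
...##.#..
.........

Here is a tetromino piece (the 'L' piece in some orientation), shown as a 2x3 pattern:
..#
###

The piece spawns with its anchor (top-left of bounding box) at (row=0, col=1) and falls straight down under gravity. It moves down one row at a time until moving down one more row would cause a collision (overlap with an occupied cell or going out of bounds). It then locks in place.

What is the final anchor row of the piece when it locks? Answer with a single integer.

Spawn at (row=0, col=1). Try each row:
  row 0: fits
  row 1: fits
  row 2: fits
  row 3: fits
  row 4: fits
  row 5: fits
  row 6: blocked -> lock at row 5

Answer: 5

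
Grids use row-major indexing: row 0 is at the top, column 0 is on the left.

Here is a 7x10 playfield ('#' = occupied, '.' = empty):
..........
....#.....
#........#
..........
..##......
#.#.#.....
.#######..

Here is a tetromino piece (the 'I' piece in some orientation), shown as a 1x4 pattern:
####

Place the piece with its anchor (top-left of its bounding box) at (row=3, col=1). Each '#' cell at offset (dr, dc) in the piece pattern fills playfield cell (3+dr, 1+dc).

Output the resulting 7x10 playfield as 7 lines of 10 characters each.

Answer: ..........
....#.....
#........#
.####.....
..##......
#.#.#.....
.#######..

Derivation:
Fill (3+0,1+0) = (3,1)
Fill (3+0,1+1) = (3,2)
Fill (3+0,1+2) = (3,3)
Fill (3+0,1+3) = (3,4)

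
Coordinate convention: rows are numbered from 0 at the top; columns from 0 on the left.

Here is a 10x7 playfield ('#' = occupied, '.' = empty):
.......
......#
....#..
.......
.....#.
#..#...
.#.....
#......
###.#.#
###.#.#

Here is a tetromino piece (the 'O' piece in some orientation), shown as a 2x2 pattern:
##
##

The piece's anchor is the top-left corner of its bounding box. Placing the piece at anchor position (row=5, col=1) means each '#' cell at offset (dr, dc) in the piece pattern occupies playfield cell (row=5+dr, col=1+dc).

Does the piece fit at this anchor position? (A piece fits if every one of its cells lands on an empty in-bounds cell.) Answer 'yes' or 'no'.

Answer: no

Derivation:
Check each piece cell at anchor (5, 1):
  offset (0,0) -> (5,1): empty -> OK
  offset (0,1) -> (5,2): empty -> OK
  offset (1,0) -> (6,1): occupied ('#') -> FAIL
  offset (1,1) -> (6,2): empty -> OK
All cells valid: no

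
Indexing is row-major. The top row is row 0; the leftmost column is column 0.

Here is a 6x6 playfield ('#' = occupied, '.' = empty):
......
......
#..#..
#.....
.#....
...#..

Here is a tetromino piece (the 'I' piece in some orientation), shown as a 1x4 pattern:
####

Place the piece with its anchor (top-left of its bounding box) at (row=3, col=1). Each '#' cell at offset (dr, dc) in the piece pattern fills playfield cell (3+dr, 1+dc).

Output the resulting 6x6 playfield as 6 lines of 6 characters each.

Answer: ......
......
#..#..
#####.
.#....
...#..

Derivation:
Fill (3+0,1+0) = (3,1)
Fill (3+0,1+1) = (3,2)
Fill (3+0,1+2) = (3,3)
Fill (3+0,1+3) = (3,4)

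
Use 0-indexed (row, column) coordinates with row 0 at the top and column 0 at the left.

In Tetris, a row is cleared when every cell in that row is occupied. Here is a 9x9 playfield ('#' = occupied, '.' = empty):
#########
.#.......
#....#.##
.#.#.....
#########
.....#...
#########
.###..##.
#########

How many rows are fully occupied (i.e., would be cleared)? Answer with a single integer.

Check each row:
  row 0: 0 empty cells -> FULL (clear)
  row 1: 8 empty cells -> not full
  row 2: 5 empty cells -> not full
  row 3: 7 empty cells -> not full
  row 4: 0 empty cells -> FULL (clear)
  row 5: 8 empty cells -> not full
  row 6: 0 empty cells -> FULL (clear)
  row 7: 4 empty cells -> not full
  row 8: 0 empty cells -> FULL (clear)
Total rows cleared: 4

Answer: 4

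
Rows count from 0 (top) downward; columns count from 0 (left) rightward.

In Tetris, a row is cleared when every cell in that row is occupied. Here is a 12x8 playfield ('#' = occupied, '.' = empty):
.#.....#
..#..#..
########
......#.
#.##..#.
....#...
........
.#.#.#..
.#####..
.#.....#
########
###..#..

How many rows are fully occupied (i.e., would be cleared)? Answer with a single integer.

Answer: 2

Derivation:
Check each row:
  row 0: 6 empty cells -> not full
  row 1: 6 empty cells -> not full
  row 2: 0 empty cells -> FULL (clear)
  row 3: 7 empty cells -> not full
  row 4: 4 empty cells -> not full
  row 5: 7 empty cells -> not full
  row 6: 8 empty cells -> not full
  row 7: 5 empty cells -> not full
  row 8: 3 empty cells -> not full
  row 9: 6 empty cells -> not full
  row 10: 0 empty cells -> FULL (clear)
  row 11: 4 empty cells -> not full
Total rows cleared: 2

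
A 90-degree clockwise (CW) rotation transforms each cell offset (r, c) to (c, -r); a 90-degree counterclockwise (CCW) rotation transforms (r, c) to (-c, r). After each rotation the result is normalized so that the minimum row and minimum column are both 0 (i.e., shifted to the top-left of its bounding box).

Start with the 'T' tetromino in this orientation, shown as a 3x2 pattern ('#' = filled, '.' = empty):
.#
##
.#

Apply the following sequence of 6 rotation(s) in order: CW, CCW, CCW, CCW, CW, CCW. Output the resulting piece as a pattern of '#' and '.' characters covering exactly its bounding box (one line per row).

Start:
.#
##
.#
After rotation 1 (CW):
.#.
###
After rotation 2 (CCW):
.#
##
.#
After rotation 3 (CCW):
###
.#.
After rotation 4 (CCW):
#.
##
#.
After rotation 5 (CW):
###
.#.
After rotation 6 (CCW):
#.
##
#.

Answer: #.
##
#.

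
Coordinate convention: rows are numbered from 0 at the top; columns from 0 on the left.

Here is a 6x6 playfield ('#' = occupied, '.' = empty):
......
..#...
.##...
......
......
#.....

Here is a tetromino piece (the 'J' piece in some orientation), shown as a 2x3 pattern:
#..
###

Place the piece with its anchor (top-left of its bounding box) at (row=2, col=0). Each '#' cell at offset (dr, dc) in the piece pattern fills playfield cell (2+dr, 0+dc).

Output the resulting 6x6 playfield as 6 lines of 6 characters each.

Answer: ......
..#...
###...
###...
......
#.....

Derivation:
Fill (2+0,0+0) = (2,0)
Fill (2+1,0+0) = (3,0)
Fill (2+1,0+1) = (3,1)
Fill (2+1,0+2) = (3,2)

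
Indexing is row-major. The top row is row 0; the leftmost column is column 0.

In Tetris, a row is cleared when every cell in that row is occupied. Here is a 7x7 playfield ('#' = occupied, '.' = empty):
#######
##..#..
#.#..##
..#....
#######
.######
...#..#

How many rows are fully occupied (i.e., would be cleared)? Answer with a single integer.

Check each row:
  row 0: 0 empty cells -> FULL (clear)
  row 1: 4 empty cells -> not full
  row 2: 3 empty cells -> not full
  row 3: 6 empty cells -> not full
  row 4: 0 empty cells -> FULL (clear)
  row 5: 1 empty cell -> not full
  row 6: 5 empty cells -> not full
Total rows cleared: 2

Answer: 2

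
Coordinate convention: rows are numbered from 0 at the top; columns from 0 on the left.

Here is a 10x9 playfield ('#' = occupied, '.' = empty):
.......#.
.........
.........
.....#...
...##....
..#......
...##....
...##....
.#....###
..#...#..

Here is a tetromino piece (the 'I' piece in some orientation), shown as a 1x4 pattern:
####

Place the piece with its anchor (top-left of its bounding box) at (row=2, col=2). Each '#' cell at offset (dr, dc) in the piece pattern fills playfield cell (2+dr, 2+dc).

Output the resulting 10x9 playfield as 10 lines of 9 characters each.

Answer: .......#.
.........
..####...
.....#...
...##....
..#......
...##....
...##....
.#....###
..#...#..

Derivation:
Fill (2+0,2+0) = (2,2)
Fill (2+0,2+1) = (2,3)
Fill (2+0,2+2) = (2,4)
Fill (2+0,2+3) = (2,5)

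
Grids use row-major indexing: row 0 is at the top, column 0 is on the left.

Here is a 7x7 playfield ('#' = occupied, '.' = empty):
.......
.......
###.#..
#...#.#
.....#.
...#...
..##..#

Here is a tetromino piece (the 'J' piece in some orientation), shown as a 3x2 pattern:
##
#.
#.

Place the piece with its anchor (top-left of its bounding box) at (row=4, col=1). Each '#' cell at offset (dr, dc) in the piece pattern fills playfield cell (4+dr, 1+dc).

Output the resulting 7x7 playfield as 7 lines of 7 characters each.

Answer: .......
.......
###.#..
#...#.#
.##..#.
.#.#...
.###..#

Derivation:
Fill (4+0,1+0) = (4,1)
Fill (4+0,1+1) = (4,2)
Fill (4+1,1+0) = (5,1)
Fill (4+2,1+0) = (6,1)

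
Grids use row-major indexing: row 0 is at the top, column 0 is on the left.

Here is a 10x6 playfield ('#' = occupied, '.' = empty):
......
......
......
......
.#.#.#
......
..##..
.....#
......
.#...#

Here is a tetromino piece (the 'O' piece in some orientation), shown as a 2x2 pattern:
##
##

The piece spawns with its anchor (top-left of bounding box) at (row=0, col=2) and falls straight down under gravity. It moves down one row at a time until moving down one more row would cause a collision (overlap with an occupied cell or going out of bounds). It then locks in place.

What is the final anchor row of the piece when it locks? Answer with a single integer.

Answer: 2

Derivation:
Spawn at (row=0, col=2). Try each row:
  row 0: fits
  row 1: fits
  row 2: fits
  row 3: blocked -> lock at row 2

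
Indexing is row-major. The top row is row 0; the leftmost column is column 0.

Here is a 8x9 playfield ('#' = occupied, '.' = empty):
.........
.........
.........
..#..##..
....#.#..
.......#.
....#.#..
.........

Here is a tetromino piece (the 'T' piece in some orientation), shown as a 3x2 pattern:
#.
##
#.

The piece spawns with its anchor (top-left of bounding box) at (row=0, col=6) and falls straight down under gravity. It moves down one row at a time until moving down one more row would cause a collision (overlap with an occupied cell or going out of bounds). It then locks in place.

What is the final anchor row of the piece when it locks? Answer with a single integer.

Answer: 0

Derivation:
Spawn at (row=0, col=6). Try each row:
  row 0: fits
  row 1: blocked -> lock at row 0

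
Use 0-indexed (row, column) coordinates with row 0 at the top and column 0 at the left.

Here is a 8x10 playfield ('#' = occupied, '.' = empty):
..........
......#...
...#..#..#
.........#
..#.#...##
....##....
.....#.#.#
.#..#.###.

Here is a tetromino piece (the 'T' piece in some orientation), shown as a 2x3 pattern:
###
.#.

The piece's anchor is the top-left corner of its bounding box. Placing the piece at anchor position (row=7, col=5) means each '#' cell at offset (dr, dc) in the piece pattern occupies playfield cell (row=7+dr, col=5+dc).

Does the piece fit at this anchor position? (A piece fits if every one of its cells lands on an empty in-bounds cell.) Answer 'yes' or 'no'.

Check each piece cell at anchor (7, 5):
  offset (0,0) -> (7,5): empty -> OK
  offset (0,1) -> (7,6): occupied ('#') -> FAIL
  offset (0,2) -> (7,7): occupied ('#') -> FAIL
  offset (1,1) -> (8,6): out of bounds -> FAIL
All cells valid: no

Answer: no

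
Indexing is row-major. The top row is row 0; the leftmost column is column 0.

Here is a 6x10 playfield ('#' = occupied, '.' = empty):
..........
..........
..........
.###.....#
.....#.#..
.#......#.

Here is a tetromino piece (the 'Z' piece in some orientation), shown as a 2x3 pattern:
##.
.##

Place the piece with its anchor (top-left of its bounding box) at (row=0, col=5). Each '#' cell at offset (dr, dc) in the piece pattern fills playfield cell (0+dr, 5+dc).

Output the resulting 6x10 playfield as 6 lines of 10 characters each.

Answer: .....##...
......##..
..........
.###.....#
.....#.#..
.#......#.

Derivation:
Fill (0+0,5+0) = (0,5)
Fill (0+0,5+1) = (0,6)
Fill (0+1,5+1) = (1,6)
Fill (0+1,5+2) = (1,7)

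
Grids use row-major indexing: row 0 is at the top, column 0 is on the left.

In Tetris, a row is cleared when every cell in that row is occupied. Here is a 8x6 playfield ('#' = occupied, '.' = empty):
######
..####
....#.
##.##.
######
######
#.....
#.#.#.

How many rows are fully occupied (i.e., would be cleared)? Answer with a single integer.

Check each row:
  row 0: 0 empty cells -> FULL (clear)
  row 1: 2 empty cells -> not full
  row 2: 5 empty cells -> not full
  row 3: 2 empty cells -> not full
  row 4: 0 empty cells -> FULL (clear)
  row 5: 0 empty cells -> FULL (clear)
  row 6: 5 empty cells -> not full
  row 7: 3 empty cells -> not full
Total rows cleared: 3

Answer: 3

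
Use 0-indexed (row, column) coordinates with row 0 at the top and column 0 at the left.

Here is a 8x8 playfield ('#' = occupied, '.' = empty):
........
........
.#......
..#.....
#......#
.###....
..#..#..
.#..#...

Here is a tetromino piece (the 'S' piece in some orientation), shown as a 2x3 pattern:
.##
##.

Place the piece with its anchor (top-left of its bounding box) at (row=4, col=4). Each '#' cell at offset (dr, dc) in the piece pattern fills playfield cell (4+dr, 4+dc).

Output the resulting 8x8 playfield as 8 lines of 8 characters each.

Answer: ........
........
.#......
..#.....
#....###
.#####..
..#..#..
.#..#...

Derivation:
Fill (4+0,4+1) = (4,5)
Fill (4+0,4+2) = (4,6)
Fill (4+1,4+0) = (5,4)
Fill (4+1,4+1) = (5,5)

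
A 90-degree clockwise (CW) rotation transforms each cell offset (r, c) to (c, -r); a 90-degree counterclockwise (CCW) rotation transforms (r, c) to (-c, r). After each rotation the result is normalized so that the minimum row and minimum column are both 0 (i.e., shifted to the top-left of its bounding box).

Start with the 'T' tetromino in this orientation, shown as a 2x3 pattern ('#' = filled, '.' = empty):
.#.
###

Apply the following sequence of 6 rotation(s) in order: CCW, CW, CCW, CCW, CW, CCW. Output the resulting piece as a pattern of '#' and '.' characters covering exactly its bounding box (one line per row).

Start:
.#.
###
After rotation 1 (CCW):
.#
##
.#
After rotation 2 (CW):
.#.
###
After rotation 3 (CCW):
.#
##
.#
After rotation 4 (CCW):
###
.#.
After rotation 5 (CW):
.#
##
.#
After rotation 6 (CCW):
###
.#.

Answer: ###
.#.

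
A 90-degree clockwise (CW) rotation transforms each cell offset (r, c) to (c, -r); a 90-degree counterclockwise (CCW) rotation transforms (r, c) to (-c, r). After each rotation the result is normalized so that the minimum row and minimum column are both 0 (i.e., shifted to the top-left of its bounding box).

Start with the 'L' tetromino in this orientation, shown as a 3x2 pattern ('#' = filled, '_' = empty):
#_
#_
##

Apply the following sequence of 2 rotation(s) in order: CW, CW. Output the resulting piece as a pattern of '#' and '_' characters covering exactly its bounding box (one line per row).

Answer: ##
_#
_#

Derivation:
Start:
#_
#_
##
After rotation 1 (CW):
###
#__
After rotation 2 (CW):
##
_#
_#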